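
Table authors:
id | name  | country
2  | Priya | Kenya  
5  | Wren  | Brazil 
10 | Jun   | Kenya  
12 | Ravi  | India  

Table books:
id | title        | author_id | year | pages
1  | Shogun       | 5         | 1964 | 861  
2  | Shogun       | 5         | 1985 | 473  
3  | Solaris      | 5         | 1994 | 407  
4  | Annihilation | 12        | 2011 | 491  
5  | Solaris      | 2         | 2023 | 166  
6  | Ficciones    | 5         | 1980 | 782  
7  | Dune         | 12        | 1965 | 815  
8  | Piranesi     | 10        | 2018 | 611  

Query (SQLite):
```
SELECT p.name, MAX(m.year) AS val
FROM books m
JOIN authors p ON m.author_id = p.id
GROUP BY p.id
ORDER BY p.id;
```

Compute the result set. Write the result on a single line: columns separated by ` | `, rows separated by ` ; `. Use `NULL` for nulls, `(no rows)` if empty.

Join each books row to its authors via author_id.
Group joined rows by authors.id; compute MAX(m.year) per group.
  2: ids {5} → MAX(m.year)=2023
  5: ids {1, 2, 3, 6} → MAX(m.year)=1994
  10: ids {8} → MAX(m.year)=2018
  12: ids {4, 7} → MAX(m.year)=2011

Priya | 2023 ; Wren | 1994 ; Jun | 2018 ; Ravi | 2011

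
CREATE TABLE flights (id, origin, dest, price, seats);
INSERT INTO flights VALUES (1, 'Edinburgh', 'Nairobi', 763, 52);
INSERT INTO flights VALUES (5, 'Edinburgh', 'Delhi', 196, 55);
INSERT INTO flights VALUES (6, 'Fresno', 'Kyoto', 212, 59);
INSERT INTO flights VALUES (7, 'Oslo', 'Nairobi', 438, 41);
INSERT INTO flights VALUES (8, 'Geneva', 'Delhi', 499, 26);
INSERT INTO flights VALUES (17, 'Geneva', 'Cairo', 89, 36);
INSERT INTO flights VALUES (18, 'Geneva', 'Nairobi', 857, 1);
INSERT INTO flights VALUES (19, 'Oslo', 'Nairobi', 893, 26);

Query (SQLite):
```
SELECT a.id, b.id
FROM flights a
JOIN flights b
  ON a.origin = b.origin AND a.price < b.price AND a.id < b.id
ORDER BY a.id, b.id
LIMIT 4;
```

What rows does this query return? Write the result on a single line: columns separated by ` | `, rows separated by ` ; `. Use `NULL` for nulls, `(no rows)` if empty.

Pairs (a,b) with same origin, a.price < b.price, a.id < b.id.
origin groups: Edinburgh:{1,5} Fresno:{6} Geneva:{8,17,18} Oslo:{7,19}
Ordered by (a.id, b.id); first 4.

7 | 19 ; 8 | 18 ; 17 | 18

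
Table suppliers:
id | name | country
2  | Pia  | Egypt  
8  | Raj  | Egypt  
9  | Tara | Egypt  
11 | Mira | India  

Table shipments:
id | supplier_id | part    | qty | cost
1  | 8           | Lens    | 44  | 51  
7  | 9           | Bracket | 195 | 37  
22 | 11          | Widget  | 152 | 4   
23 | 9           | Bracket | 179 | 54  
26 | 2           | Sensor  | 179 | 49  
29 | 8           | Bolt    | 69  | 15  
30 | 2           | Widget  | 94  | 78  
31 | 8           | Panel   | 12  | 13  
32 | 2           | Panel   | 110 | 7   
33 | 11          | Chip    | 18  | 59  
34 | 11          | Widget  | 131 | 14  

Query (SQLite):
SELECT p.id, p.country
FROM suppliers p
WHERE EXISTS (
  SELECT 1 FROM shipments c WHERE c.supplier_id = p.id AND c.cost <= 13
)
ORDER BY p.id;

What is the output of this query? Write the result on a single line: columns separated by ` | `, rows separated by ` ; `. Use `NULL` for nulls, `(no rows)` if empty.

For each suppliers row, check whether any shipments with matching supplier_id has cost <= 13.
Keep rows where that is true.

2 | Egypt ; 8 | Egypt ; 11 | India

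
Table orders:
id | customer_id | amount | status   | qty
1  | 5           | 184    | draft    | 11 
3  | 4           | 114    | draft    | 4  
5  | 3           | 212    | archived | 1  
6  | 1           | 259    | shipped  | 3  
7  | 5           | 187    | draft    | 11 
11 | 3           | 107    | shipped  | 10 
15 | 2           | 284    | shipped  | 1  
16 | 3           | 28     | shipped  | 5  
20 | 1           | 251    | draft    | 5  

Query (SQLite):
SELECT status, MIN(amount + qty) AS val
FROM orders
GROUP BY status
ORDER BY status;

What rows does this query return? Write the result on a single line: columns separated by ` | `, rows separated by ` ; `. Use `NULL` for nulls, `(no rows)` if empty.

For each row compute amount + qty.
Group by status; take MIN of the expression per group.
  archived: ids {5} → MIN(amount + qty)=213
  draft: ids {1, 3, 7, 20} → MIN(amount + qty)=118
  shipped: ids {6, 11, 15, 16} → MIN(amount + qty)=33

archived | 213 ; draft | 118 ; shipped | 33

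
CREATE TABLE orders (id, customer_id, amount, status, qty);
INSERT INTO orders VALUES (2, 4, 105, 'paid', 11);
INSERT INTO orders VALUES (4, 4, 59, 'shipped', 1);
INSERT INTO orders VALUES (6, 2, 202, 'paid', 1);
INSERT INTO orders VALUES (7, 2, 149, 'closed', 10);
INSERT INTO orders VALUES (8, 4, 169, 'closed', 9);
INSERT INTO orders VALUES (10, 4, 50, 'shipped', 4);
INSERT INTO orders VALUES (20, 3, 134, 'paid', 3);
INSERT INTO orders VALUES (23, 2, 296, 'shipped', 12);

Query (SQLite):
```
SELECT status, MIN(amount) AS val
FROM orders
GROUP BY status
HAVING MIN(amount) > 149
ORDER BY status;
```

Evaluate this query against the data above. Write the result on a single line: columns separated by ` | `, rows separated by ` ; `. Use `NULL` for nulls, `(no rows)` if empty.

(no rows)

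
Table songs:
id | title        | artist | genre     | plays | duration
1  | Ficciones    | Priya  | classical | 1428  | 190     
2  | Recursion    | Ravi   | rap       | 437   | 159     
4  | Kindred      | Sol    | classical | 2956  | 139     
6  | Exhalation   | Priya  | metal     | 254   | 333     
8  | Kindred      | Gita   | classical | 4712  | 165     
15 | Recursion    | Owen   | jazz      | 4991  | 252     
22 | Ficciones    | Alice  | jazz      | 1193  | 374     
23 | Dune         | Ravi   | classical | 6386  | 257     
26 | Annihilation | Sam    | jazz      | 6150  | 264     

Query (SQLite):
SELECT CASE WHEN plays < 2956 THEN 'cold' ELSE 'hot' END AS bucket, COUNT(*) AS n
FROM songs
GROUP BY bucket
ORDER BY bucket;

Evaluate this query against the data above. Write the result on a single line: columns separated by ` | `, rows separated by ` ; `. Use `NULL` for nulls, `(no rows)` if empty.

cold | 4 ; hot | 5

Bucket rows by plays < 2956 → 'cold' else 'hot'; count each bucket.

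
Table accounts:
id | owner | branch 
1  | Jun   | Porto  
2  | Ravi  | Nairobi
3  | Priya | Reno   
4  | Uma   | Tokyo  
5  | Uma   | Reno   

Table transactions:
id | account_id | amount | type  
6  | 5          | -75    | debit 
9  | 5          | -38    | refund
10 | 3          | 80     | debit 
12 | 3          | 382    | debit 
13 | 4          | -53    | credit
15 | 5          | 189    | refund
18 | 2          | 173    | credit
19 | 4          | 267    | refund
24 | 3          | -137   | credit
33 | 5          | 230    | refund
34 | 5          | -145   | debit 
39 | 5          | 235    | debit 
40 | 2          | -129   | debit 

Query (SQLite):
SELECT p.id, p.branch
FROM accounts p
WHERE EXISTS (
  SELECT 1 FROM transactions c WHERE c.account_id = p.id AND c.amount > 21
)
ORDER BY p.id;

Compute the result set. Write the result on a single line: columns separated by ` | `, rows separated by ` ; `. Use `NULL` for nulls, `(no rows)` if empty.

For each accounts row, check whether any transactions with matching account_id has amount > 21.
Keep rows where that is true.

2 | Nairobi ; 3 | Reno ; 4 | Tokyo ; 5 | Reno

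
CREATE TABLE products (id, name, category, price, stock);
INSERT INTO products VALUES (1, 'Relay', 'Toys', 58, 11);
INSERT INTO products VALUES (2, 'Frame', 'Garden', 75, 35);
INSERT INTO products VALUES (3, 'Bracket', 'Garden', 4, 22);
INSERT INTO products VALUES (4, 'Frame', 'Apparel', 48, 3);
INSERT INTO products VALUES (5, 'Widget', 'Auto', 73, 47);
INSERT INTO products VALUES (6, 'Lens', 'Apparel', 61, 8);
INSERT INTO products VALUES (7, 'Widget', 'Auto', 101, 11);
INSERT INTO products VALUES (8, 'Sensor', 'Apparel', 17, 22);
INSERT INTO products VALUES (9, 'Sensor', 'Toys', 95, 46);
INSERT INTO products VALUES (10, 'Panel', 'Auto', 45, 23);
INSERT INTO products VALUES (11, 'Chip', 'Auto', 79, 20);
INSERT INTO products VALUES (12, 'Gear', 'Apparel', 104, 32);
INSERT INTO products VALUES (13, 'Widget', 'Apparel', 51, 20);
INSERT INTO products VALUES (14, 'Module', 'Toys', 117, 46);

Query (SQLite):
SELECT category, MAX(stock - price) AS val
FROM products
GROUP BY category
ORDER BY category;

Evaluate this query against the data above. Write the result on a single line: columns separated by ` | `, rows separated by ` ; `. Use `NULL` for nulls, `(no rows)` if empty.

Apparel | 5 ; Auto | -22 ; Garden | 18 ; Toys | -47

For each row compute stock - price.
Group by category; take MAX of the expression per group.
  Apparel: ids {4, 6, 8, 12, 13} → MAX(stock - price)=5
  Auto: ids {5, 7, 10, 11} → MAX(stock - price)=-22
  Garden: ids {2, 3} → MAX(stock - price)=18
  Toys: ids {1, 9, 14} → MAX(stock - price)=-47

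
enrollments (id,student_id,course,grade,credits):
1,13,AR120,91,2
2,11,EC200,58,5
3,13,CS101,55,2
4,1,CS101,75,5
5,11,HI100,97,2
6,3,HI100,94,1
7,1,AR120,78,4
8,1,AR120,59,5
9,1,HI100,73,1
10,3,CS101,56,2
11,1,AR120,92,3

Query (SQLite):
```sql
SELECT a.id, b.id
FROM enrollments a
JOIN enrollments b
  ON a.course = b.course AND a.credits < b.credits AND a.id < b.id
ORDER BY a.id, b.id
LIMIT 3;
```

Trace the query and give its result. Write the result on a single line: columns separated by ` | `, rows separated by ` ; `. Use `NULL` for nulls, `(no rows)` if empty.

1 | 7 ; 1 | 8 ; 1 | 11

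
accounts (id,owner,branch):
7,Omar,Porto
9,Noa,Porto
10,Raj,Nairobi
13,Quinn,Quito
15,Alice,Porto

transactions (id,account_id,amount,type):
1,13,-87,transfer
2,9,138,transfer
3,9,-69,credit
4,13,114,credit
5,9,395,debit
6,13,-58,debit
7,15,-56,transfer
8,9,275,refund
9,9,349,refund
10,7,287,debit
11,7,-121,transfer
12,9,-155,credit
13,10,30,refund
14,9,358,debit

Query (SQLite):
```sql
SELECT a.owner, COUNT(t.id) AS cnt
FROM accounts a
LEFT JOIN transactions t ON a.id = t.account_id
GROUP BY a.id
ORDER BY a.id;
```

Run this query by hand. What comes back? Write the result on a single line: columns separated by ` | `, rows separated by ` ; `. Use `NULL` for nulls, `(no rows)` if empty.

Omar | 2 ; Noa | 7 ; Raj | 1 ; Quinn | 3 ; Alice | 1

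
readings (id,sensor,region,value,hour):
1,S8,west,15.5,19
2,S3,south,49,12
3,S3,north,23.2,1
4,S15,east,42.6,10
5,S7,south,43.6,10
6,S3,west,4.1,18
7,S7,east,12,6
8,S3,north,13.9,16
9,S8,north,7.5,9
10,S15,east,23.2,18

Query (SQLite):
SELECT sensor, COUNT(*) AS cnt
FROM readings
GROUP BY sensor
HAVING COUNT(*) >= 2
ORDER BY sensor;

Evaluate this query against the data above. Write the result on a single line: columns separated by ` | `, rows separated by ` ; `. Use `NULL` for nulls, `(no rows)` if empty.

Partition readings by sensor; compute COUNT(*) within each group.
HAVING: keep groups with count ≥ 2.
  S15: ids {4, 10} → COUNT(*)=2
  S3: ids {2, 3, 6, 8} → COUNT(*)=4
  S7: ids {5, 7} → COUNT(*)=2
  S8: ids {1, 9} → COUNT(*)=2

S15 | 2 ; S3 | 4 ; S7 | 2 ; S8 | 2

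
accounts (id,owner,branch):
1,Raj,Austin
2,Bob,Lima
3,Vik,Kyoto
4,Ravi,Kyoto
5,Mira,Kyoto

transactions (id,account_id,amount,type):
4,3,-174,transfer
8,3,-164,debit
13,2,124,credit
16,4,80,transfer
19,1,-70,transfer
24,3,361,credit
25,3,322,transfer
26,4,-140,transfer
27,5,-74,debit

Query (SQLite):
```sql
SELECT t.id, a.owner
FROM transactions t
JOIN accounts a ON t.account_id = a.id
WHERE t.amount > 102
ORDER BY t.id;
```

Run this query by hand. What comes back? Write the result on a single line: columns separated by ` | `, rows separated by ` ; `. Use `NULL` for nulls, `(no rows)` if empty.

13 | Bob ; 24 | Vik ; 25 | Vik

Each transactions row matches the accounts row where account_id = accounts.id.
Then keep rows with t.amount > 102.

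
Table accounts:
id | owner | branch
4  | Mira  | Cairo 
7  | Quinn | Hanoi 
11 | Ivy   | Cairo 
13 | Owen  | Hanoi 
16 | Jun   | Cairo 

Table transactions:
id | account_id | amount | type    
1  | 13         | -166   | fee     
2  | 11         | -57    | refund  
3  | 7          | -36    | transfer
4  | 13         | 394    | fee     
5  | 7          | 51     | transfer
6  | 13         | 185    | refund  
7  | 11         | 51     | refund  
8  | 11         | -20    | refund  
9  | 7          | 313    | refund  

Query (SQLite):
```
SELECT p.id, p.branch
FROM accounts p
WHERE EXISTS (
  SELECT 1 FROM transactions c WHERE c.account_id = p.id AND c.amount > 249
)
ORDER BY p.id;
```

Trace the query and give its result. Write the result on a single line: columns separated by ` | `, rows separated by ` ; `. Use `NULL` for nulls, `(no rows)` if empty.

For each accounts row, check whether any transactions with matching account_id has amount > 249.
Keep rows where that is true.

7 | Hanoi ; 13 | Hanoi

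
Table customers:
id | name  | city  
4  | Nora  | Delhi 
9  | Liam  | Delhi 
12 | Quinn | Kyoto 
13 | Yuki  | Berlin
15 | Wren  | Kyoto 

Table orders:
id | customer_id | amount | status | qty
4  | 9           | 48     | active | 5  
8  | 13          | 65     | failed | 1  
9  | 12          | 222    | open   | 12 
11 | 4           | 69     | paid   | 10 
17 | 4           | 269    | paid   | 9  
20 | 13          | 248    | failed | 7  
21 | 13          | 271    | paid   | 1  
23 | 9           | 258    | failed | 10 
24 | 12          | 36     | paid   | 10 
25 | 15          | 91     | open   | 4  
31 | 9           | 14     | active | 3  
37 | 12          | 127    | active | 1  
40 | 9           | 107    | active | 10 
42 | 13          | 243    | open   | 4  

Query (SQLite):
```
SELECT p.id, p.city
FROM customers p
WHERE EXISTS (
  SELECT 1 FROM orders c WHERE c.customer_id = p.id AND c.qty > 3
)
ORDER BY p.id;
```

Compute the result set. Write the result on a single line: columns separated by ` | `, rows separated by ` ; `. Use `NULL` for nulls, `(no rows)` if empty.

4 | Delhi ; 9 | Delhi ; 12 | Kyoto ; 13 | Berlin ; 15 | Kyoto

For each customers row, check whether any orders with matching customer_id has qty > 3.
Keep rows where that is true.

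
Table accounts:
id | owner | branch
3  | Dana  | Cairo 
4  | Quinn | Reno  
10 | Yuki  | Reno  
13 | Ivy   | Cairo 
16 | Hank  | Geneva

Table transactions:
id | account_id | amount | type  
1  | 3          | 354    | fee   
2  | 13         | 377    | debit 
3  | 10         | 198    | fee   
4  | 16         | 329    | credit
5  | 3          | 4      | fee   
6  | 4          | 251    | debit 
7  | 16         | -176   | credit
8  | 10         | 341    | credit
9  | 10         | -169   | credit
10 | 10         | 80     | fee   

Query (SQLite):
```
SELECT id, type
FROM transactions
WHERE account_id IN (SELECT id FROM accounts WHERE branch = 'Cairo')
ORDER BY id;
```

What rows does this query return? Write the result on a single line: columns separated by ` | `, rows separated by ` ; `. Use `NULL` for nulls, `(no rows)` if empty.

1 | fee ; 2 | debit ; 5 | fee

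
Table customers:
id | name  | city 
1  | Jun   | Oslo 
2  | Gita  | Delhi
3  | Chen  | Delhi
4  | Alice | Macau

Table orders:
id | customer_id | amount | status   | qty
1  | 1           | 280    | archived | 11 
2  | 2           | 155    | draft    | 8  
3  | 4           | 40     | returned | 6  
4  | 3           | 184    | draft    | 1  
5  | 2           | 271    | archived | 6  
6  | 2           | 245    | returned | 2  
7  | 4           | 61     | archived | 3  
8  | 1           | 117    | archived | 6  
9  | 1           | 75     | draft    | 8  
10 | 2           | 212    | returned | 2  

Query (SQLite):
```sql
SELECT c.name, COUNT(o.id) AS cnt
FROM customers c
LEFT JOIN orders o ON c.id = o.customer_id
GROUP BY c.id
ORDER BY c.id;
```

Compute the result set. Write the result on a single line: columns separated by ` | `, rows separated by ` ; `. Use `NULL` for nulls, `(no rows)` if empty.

LEFT JOIN keeps every customers row; unmatched ones get NULL for orders columns.
Group by customers.id and compute COUNT(o.id). COUNT(col) of an all-NULL group is 0.
  1: ids {1, 8, 9} → COUNT(o.id)=3
  2: ids {2, 5, 6, 10} → COUNT(o.id)=4
  3: ids {4} → COUNT(o.id)=1
  4: ids {3, 7} → COUNT(o.id)=2

Jun | 3 ; Gita | 4 ; Chen | 1 ; Alice | 2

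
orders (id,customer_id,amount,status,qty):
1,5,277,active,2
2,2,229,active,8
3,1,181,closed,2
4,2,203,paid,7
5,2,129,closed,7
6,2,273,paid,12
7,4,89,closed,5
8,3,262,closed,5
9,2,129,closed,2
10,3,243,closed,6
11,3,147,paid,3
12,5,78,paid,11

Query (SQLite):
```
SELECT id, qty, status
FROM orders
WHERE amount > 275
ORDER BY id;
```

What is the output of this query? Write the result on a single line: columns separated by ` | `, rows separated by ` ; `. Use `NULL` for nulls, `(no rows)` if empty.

1 | 2 | active

amount > 275: ids {1}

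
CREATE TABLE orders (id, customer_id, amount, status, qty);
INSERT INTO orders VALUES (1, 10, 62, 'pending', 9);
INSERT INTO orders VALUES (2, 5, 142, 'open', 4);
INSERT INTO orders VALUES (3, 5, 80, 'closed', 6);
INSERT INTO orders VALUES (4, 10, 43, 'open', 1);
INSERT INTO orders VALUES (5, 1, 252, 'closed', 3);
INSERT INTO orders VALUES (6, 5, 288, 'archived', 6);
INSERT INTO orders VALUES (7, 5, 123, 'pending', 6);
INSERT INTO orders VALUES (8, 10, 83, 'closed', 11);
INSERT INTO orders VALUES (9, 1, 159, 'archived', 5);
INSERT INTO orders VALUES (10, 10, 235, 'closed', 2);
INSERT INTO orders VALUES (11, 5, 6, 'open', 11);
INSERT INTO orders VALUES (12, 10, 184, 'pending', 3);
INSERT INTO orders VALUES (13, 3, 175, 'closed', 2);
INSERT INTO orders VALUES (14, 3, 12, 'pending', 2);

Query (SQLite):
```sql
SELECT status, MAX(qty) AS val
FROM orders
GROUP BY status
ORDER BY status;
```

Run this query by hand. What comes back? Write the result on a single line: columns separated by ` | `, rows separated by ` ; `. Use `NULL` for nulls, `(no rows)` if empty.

archived | 6 ; closed | 11 ; open | 11 ; pending | 9

Partition orders by status; compute MAX(qty) within each group.
  archived: ids {6, 9} → MAX(qty)=6
  closed: ids {3, 5, 8, 10, 13} → MAX(qty)=11
  open: ids {2, 4, 11} → MAX(qty)=11
  pending: ids {1, 7, 12, 14} → MAX(qty)=9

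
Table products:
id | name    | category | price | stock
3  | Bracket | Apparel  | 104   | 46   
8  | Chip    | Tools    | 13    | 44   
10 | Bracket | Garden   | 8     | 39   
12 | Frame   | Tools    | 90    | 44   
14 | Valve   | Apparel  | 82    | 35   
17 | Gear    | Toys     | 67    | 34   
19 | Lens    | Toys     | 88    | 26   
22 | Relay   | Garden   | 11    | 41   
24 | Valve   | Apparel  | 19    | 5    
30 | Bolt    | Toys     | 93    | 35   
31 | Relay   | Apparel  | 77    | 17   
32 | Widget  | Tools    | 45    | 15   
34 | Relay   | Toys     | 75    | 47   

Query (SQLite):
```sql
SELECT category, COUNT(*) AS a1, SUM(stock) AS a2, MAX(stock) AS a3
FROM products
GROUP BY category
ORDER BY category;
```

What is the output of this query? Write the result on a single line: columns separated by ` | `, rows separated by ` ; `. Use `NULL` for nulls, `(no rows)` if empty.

Group products by category.
Per group compute: COUNT(*), SUM(stock), MAX(stock).
  Apparel: ids {3, 14, 24, 31} → COUNT(*)=4, SUM(stock)=103, MAX(stock)=46
  Garden: ids {10, 22} → COUNT(*)=2, SUM(stock)=80, MAX(stock)=41
  Tools: ids {8, 12, 32} → COUNT(*)=3, SUM(stock)=103, MAX(stock)=44
  Toys: ids {17, 19, 30, 34} → COUNT(*)=4, SUM(stock)=142, MAX(stock)=47

Apparel | 4 | 103 | 46 ; Garden | 2 | 80 | 41 ; Tools | 3 | 103 | 44 ; Toys | 4 | 142 | 47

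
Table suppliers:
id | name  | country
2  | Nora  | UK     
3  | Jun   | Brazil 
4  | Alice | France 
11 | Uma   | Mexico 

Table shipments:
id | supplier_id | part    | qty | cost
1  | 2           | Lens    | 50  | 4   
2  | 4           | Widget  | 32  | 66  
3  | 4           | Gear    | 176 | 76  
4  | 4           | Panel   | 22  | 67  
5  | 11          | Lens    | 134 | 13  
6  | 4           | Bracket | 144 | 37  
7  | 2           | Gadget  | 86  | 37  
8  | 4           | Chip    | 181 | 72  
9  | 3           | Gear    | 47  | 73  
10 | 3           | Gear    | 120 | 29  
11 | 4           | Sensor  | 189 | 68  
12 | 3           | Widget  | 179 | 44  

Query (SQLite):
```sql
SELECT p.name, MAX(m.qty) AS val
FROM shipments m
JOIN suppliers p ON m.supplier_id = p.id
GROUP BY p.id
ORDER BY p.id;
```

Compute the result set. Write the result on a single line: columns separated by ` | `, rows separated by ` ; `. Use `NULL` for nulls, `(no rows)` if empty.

Nora | 86 ; Jun | 179 ; Alice | 189 ; Uma | 134

Join each shipments row to its suppliers via supplier_id.
Group joined rows by suppliers.id; compute MAX(m.qty) per group.
  2: ids {1, 7} → MAX(m.qty)=86
  3: ids {9, 10, 12} → MAX(m.qty)=179
  4: ids {2, 3, 4, 6, 8, 11} → MAX(m.qty)=189
  11: ids {5} → MAX(m.qty)=134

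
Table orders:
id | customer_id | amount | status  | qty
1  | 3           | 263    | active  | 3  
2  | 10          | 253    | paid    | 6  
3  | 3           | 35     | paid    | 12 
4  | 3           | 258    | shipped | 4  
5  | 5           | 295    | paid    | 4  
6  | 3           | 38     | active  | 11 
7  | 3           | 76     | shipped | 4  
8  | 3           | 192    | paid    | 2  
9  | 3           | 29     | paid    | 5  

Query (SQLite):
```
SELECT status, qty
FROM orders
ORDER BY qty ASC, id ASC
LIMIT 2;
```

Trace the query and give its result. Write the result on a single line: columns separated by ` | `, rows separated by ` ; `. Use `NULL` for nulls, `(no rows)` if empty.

paid | 2 ; active | 3

Sort by qty asc, tiebreak id asc: (2, id=8), (3, id=1), (4, id=4), (4, id=5), (4, id=7) …. Take first 2.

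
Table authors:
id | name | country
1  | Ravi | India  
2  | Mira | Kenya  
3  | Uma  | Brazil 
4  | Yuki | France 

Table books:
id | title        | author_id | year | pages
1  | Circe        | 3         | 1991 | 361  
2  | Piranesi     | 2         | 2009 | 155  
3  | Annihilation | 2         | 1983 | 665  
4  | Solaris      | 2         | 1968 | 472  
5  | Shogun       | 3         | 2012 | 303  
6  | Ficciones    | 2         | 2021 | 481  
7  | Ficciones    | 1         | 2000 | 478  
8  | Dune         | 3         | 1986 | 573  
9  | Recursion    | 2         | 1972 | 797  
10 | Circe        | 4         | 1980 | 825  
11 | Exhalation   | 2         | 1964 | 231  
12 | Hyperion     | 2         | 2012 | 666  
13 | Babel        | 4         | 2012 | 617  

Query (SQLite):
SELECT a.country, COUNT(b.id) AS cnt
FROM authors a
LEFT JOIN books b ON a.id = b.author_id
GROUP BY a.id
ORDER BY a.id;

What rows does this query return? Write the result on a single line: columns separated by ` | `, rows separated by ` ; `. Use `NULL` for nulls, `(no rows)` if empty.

India | 1 ; Kenya | 7 ; Brazil | 3 ; France | 2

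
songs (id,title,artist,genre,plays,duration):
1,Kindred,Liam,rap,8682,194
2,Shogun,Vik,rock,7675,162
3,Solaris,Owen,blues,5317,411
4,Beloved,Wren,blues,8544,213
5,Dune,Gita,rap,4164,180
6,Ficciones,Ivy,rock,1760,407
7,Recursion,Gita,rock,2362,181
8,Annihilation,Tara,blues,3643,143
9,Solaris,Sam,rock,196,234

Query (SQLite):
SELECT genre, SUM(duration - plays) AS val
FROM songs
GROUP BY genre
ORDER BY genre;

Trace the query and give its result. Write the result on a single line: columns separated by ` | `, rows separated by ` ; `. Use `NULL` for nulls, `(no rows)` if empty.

blues | -16737 ; rap | -12472 ; rock | -11009

For each row compute duration - plays.
Group by genre; take SUM of the expression per group.
  blues: ids {3, 4, 8} → SUM(duration - plays)=-16737
  rap: ids {1, 5} → SUM(duration - plays)=-12472
  rock: ids {2, 6, 7, 9} → SUM(duration - plays)=-11009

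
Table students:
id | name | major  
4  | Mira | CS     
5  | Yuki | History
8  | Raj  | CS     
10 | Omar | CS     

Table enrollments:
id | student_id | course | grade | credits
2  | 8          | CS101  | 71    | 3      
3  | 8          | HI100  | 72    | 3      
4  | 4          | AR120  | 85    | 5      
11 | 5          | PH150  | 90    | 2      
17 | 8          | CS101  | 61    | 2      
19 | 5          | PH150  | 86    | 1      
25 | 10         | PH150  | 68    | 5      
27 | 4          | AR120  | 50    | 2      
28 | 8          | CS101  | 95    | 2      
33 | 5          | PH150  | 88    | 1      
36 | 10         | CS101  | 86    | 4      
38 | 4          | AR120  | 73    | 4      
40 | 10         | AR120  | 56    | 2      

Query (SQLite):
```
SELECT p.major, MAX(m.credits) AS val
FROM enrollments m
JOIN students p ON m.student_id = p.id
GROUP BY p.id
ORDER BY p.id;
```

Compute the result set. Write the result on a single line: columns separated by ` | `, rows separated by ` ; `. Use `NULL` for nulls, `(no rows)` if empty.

CS | 5 ; History | 2 ; CS | 3 ; CS | 5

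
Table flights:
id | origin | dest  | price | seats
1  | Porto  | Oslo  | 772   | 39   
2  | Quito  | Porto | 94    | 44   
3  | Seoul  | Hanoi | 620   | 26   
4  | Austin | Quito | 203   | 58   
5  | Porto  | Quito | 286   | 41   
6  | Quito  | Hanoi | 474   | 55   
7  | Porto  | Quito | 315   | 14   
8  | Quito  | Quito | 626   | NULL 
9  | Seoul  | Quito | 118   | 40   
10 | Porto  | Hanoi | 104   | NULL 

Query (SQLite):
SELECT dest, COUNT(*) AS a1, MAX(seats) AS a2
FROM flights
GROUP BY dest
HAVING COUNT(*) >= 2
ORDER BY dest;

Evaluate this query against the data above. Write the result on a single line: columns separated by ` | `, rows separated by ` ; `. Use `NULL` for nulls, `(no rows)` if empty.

Group flights by dest.
Per group compute: COUNT(*), MAX(seats).
HAVING: drop groups with fewer than 2 rows.
  Hanoi: ids {3, 6, 10} → COUNT(*)=3, MAX(seats)=55
  Oslo: ids {1} → COUNT(*)=1, MAX(seats)=39
  Porto: ids {2} → COUNT(*)=1, MAX(seats)=44
  Quito: ids {4, 5, 7, 8, 9} → COUNT(*)=5, MAX(seats)=58

Hanoi | 3 | 55 ; Quito | 5 | 58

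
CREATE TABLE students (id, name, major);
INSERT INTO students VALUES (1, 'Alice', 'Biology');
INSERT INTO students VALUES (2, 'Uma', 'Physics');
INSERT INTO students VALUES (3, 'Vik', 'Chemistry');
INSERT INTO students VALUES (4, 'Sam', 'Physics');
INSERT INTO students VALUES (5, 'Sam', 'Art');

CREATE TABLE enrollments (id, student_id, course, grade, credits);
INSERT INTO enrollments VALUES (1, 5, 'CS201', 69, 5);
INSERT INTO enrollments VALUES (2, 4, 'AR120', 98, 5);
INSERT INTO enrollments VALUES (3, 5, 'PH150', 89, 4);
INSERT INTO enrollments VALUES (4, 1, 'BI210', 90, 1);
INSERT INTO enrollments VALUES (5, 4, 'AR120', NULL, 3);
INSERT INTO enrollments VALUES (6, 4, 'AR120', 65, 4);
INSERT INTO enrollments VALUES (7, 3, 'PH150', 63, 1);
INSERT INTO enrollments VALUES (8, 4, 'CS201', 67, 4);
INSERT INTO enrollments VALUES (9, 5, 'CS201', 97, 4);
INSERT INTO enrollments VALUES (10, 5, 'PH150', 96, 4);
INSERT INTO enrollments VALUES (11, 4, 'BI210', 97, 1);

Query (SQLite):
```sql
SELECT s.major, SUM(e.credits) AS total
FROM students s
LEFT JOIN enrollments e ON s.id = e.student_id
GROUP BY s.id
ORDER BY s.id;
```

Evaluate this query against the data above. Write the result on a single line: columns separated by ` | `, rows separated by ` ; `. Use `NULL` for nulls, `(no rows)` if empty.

Biology | 1 ; Physics | NULL ; Chemistry | 1 ; Physics | 17 ; Art | 17

LEFT JOIN keeps every students row; unmatched ones get NULL for enrollments columns.
Group by students.id and compute SUM(e.credits). SUM over an all-NULL group is NULL.
  1: ids {4} → SUM(e.credits)=1
  2: ids {—} → SUM(e.credits)=NULL
  3: ids {7} → SUM(e.credits)=1
  4: ids {2, 5, 6, 8, 11} → SUM(e.credits)=17
  5: ids {1, 3, 9, 10} → SUM(e.credits)=17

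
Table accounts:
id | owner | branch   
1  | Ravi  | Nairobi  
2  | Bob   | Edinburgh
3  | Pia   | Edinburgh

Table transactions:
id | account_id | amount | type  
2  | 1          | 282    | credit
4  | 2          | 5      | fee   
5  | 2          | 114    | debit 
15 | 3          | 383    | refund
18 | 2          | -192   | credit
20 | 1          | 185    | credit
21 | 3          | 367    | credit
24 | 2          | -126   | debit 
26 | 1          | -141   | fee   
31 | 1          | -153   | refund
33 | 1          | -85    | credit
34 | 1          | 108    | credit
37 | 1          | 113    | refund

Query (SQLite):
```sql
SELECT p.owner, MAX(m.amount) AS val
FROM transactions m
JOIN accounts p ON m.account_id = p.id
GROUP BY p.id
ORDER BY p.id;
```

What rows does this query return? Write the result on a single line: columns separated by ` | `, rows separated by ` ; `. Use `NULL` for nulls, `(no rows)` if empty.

Ravi | 282 ; Bob | 114 ; Pia | 383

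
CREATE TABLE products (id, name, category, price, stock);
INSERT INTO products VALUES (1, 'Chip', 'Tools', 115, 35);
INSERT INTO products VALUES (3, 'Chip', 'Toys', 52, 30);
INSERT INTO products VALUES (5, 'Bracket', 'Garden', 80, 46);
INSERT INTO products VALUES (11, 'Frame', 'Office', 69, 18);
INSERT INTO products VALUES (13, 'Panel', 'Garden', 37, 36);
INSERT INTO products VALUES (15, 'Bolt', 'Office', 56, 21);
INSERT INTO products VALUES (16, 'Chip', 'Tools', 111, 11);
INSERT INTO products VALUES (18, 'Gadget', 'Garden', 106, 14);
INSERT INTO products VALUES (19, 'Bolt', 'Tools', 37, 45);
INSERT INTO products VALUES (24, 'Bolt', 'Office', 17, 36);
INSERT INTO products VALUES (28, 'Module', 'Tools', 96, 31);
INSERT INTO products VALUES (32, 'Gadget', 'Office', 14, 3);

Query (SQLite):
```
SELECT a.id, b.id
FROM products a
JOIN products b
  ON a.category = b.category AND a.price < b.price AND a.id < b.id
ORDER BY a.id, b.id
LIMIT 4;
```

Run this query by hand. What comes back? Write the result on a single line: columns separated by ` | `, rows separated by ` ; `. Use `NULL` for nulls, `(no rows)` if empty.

5 | 18 ; 13 | 18 ; 19 | 28

Pairs (a,b) with same category, a.price < b.price, a.id < b.id.
category groups: Garden:{5,13,18} Office:{11,15,24,32} Tools:{1,16,19,28} Toys:{3}
Ordered by (a.id, b.id); first 4.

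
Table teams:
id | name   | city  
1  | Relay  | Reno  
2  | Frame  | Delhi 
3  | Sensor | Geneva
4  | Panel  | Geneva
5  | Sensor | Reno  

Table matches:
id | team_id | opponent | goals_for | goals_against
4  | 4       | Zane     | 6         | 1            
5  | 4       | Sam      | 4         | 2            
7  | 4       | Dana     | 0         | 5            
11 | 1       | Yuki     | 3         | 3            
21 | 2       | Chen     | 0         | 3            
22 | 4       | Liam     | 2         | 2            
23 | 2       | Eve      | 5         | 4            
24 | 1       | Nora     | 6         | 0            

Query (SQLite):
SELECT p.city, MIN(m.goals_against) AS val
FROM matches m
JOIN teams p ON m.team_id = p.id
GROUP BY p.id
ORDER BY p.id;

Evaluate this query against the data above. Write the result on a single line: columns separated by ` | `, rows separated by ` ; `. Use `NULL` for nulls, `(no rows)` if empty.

Reno | 0 ; Delhi | 3 ; Geneva | 1

Join each matches row to its teams via team_id.
Group joined rows by teams.id; compute MIN(m.goals_against) per group.
  1: ids {11, 24} → MIN(m.goals_against)=0
  2: ids {21, 23} → MIN(m.goals_against)=3
  4: ids {4, 5, 7, 22} → MIN(m.goals_against)=1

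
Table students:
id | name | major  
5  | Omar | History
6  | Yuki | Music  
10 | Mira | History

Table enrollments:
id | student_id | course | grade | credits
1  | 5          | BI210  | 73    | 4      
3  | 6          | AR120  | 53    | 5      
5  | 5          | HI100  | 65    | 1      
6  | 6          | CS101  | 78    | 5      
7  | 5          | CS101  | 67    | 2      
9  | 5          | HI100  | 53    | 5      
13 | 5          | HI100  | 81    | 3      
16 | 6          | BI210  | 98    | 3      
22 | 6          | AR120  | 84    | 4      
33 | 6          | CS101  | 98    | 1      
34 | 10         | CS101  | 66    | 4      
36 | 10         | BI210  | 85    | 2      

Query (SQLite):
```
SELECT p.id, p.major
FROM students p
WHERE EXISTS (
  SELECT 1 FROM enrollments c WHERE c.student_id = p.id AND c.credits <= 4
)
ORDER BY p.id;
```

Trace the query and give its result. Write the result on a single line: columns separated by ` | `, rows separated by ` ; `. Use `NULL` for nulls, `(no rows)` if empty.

5 | History ; 6 | Music ; 10 | History

For each students row, check whether any enrollments with matching student_id has credits <= 4.
Keep rows where that is true.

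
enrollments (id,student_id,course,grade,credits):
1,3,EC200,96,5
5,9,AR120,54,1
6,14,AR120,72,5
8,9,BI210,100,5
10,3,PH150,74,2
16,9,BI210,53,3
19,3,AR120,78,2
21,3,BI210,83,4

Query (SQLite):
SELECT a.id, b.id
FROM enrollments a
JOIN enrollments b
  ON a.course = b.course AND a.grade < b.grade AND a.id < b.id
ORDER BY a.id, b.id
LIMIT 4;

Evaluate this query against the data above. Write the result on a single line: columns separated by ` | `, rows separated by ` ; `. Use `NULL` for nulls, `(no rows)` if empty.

5 | 6 ; 5 | 19 ; 6 | 19 ; 16 | 21

Pairs (a,b) with same course, a.grade < b.grade, a.id < b.id.
course groups: AR120:{5,6,19} BI210:{8,16,21} EC200:{1} PH150:{10}
Ordered by (a.id, b.id); first 4.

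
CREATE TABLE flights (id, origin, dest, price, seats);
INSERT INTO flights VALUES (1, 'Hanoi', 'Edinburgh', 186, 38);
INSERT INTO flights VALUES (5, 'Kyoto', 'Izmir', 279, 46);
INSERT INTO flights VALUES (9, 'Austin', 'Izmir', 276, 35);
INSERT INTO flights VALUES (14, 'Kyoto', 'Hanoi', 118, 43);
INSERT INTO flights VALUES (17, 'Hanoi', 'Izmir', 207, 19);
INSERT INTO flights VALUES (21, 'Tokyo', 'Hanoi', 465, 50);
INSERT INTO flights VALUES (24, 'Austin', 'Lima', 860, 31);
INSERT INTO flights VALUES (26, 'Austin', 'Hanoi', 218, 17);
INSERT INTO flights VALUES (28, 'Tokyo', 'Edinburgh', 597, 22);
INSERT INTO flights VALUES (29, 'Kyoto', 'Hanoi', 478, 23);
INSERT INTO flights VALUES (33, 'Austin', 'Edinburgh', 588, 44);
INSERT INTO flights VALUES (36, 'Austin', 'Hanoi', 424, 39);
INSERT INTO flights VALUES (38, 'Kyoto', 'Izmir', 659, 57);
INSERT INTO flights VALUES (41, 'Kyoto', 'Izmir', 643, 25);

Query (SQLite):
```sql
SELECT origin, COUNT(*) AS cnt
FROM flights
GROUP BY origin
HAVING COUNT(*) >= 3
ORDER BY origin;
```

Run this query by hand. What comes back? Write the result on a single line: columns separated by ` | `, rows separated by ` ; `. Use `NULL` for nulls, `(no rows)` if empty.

Austin | 5 ; Kyoto | 5

Partition flights by origin; compute COUNT(*) within each group.
HAVING: keep groups with count ≥ 3.
  Austin: ids {9, 24, 26, 33, 36} → COUNT(*)=5
  Hanoi: ids {1, 17} → COUNT(*)=2
  Kyoto: ids {5, 14, 29, 38, 41} → COUNT(*)=5
  Tokyo: ids {21, 28} → COUNT(*)=2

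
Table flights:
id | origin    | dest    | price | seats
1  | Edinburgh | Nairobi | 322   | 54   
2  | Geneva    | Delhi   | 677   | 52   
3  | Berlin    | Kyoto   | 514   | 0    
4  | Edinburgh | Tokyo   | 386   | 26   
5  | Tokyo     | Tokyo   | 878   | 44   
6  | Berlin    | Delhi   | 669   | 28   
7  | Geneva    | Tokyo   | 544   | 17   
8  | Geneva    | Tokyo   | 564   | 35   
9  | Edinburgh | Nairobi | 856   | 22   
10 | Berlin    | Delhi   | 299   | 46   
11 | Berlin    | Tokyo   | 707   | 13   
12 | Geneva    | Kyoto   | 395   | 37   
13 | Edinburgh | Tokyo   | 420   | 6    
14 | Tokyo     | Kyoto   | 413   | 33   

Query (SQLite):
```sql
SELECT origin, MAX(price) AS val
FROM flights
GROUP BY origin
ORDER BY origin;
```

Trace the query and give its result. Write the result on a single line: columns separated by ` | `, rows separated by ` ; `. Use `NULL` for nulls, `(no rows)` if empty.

Berlin | 707 ; Edinburgh | 856 ; Geneva | 677 ; Tokyo | 878

Partition flights by origin; compute MAX(price) within each group.
  Berlin: ids {3, 6, 10, 11} → MAX(price)=707
  Edinburgh: ids {1, 4, 9, 13} → MAX(price)=856
  Geneva: ids {2, 7, 8, 12} → MAX(price)=677
  Tokyo: ids {5, 14} → MAX(price)=878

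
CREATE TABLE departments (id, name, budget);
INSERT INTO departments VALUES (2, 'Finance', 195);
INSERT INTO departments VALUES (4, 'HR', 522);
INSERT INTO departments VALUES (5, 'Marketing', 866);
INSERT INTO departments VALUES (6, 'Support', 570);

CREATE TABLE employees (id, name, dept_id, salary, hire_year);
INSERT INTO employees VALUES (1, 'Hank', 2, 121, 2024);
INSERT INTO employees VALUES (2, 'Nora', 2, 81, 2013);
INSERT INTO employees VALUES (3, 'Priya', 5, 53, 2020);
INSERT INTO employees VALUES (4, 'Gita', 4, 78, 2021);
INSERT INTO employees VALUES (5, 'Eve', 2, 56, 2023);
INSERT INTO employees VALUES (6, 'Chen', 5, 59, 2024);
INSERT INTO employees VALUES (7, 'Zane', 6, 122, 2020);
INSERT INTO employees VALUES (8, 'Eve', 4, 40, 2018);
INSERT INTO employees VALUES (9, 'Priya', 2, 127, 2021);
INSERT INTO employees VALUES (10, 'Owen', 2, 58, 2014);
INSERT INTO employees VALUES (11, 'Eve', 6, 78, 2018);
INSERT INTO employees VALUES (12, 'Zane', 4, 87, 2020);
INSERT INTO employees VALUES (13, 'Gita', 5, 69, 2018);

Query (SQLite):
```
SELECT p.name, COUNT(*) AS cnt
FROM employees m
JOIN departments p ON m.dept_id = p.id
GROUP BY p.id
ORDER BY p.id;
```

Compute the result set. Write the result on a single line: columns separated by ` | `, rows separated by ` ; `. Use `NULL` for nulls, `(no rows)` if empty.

Join each employees row to its departments via dept_id.
Group joined rows by departments.id; compute COUNT(*) per group.
  2: ids {1, 2, 5, 9, 10} → COUNT(*)=5
  4: ids {4, 8, 12} → COUNT(*)=3
  5: ids {3, 6, 13} → COUNT(*)=3
  6: ids {7, 11} → COUNT(*)=2

Finance | 5 ; HR | 3 ; Marketing | 3 ; Support | 2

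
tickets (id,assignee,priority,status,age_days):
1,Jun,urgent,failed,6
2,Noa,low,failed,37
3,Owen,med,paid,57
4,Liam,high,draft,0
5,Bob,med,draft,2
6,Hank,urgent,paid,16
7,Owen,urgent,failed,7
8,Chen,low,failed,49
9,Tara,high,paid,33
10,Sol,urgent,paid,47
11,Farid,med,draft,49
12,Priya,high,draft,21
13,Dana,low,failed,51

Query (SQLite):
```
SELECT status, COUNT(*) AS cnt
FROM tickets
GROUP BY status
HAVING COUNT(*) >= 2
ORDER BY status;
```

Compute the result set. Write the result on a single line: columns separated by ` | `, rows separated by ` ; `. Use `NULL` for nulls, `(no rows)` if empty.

draft | 4 ; failed | 5 ; paid | 4

Partition tickets by status; compute COUNT(*) within each group.
HAVING: keep groups with count ≥ 2.
  draft: ids {4, 5, 11, 12} → COUNT(*)=4
  failed: ids {1, 2, 7, 8, 13} → COUNT(*)=5
  paid: ids {3, 6, 9, 10} → COUNT(*)=4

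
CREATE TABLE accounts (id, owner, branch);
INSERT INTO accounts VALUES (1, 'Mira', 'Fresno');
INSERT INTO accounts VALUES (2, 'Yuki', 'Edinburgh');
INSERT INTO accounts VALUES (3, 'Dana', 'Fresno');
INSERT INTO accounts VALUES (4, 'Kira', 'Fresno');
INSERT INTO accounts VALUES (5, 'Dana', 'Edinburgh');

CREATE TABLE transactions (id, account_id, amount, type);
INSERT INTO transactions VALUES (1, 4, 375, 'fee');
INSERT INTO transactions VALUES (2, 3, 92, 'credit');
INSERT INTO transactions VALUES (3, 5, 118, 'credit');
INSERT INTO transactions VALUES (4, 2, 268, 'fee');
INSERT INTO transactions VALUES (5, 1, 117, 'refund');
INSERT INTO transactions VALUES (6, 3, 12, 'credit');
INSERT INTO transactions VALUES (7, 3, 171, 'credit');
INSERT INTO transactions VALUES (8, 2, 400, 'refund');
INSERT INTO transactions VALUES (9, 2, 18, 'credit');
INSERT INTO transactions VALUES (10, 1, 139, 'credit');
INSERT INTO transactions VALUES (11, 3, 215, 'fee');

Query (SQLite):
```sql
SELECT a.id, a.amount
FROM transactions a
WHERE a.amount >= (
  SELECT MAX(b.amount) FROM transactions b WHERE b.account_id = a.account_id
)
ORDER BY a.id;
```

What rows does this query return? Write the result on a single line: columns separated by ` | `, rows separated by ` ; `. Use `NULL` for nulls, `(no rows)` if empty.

1 | 375 ; 3 | 118 ; 8 | 400 ; 10 | 139 ; 11 | 215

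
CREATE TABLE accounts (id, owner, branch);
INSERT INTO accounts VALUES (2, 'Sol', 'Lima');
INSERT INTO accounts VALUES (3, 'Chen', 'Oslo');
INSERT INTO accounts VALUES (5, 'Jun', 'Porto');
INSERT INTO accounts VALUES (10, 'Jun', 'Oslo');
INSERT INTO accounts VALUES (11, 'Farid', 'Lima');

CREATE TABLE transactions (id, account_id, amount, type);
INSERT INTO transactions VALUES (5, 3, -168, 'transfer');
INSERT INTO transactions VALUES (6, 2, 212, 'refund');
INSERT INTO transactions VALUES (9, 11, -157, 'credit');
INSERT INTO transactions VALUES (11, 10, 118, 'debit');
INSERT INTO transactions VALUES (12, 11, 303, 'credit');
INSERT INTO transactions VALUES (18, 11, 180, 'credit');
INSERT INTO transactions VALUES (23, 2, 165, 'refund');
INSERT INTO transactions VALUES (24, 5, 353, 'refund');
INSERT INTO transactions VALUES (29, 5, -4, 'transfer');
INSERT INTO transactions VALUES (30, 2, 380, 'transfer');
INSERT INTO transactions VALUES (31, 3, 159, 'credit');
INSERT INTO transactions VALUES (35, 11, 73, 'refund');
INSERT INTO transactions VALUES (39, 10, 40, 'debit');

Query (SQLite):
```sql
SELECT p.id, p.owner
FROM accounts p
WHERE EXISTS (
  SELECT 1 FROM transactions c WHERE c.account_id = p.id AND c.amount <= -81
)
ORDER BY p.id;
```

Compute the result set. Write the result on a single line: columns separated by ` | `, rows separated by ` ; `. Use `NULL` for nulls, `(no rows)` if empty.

3 | Chen ; 11 | Farid

For each accounts row, check whether any transactions with matching account_id has amount <= -81.
Keep rows where that is true.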